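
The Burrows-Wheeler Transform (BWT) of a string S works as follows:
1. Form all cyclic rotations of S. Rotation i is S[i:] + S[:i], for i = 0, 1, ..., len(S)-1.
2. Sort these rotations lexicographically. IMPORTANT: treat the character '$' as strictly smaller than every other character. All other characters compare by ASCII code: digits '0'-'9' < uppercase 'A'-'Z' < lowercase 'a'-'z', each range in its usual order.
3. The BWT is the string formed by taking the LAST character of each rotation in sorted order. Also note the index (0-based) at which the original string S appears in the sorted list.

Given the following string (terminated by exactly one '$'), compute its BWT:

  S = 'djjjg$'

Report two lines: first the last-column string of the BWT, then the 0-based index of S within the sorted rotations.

All 6 rotations (rotation i = S[i:]+S[:i]):
  rot[0] = djjjg$
  rot[1] = jjjg$d
  rot[2] = jjg$dj
  rot[3] = jg$djj
  rot[4] = g$djjj
  rot[5] = $djjjg
Sorted (with $ < everything):
  sorted[0] = $djjjg  (last char: 'g')
  sorted[1] = djjjg$  (last char: '$')
  sorted[2] = g$djjj  (last char: 'j')
  sorted[3] = jg$djj  (last char: 'j')
  sorted[4] = jjg$dj  (last char: 'j')
  sorted[5] = jjjg$d  (last char: 'd')
Last column: g$jjjd
Original string S is at sorted index 1

Answer: g$jjjd
1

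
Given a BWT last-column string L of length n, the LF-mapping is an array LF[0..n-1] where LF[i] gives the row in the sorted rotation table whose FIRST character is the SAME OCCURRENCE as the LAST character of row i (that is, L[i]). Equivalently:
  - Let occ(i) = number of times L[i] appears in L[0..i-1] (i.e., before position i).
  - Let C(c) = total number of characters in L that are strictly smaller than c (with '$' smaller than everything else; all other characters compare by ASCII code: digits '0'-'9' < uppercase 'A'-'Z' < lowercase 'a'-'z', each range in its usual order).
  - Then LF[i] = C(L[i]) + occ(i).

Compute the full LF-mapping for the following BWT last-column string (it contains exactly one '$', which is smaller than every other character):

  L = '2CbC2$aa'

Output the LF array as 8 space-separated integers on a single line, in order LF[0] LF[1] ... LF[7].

Char counts: '$':1, '2':2, 'C':2, 'a':2, 'b':1
C (first-col start): C('$')=0, C('2')=1, C('C')=3, C('a')=5, C('b')=7
L[0]='2': occ=0, LF[0]=C('2')+0=1+0=1
L[1]='C': occ=0, LF[1]=C('C')+0=3+0=3
L[2]='b': occ=0, LF[2]=C('b')+0=7+0=7
L[3]='C': occ=1, LF[3]=C('C')+1=3+1=4
L[4]='2': occ=1, LF[4]=C('2')+1=1+1=2
L[5]='$': occ=0, LF[5]=C('$')+0=0+0=0
L[6]='a': occ=0, LF[6]=C('a')+0=5+0=5
L[7]='a': occ=1, LF[7]=C('a')+1=5+1=6

Answer: 1 3 7 4 2 0 5 6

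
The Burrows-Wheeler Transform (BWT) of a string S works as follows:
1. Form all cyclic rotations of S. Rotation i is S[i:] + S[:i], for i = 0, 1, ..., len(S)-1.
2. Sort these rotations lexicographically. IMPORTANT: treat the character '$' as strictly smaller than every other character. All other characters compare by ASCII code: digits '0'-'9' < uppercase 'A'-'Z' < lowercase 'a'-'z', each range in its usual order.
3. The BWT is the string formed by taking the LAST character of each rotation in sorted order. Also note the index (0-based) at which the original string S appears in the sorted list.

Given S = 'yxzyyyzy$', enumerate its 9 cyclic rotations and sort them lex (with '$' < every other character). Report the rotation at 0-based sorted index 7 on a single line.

Answer: zy$yxzyyy

Derivation:
All 9 rotations (rotation i = S[i:]+S[:i]):
  rot[0] = yxzyyyzy$
  rot[1] = xzyyyzy$y
  rot[2] = zyyyzy$yx
  rot[3] = yyyzy$yxz
  rot[4] = yyzy$yxzy
  rot[5] = yzy$yxzyy
  rot[6] = zy$yxzyyy
  rot[7] = y$yxzyyyz
  rot[8] = $yxzyyyzy
Sorted (with $ < everything):
  sorted[0] = $yxzyyyzy
  sorted[1] = xzyyyzy$y
  sorted[2] = y$yxzyyyz
  sorted[3] = yxzyyyzy$
  sorted[4] = yyyzy$yxz
  sorted[5] = yyzy$yxzy
  sorted[6] = yzy$yxzyy
  sorted[7] = zy$yxzyyy
  sorted[8] = zyyyzy$yx
sorted[7] = zy$yxzyyy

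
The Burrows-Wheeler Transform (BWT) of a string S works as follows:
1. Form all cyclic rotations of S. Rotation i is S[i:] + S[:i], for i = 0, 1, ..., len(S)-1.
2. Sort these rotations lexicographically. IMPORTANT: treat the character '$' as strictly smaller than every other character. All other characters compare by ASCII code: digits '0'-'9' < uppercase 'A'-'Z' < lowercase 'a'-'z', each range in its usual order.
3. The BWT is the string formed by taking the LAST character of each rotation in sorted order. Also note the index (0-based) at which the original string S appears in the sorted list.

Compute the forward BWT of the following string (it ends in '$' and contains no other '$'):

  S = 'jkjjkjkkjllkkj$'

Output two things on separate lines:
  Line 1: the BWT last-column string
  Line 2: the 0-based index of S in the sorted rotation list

Answer: jkk$jkkkjjkljlj
3

Derivation:
All 15 rotations (rotation i = S[i:]+S[:i]):
  rot[0] = jkjjkjkkjllkkj$
  rot[1] = kjjkjkkjllkkj$j
  rot[2] = jjkjkkjllkkj$jk
  rot[3] = jkjkkjllkkj$jkj
  rot[4] = kjkkjllkkj$jkjj
  rot[5] = jkkjllkkj$jkjjk
  rot[6] = kkjllkkj$jkjjkj
  rot[7] = kjllkkj$jkjjkjk
  rot[8] = jllkkj$jkjjkjkk
  rot[9] = llkkj$jkjjkjkkj
  rot[10] = lkkj$jkjjkjkkjl
  rot[11] = kkj$jkjjkjkkjll
  rot[12] = kj$jkjjkjkkjllk
  rot[13] = j$jkjjkjkkjllkk
  rot[14] = $jkjjkjkkjllkkj
Sorted (with $ < everything):
  sorted[0] = $jkjjkjkkjllkkj  (last char: 'j')
  sorted[1] = j$jkjjkjkkjllkk  (last char: 'k')
  sorted[2] = jjkjkkjllkkj$jk  (last char: 'k')
  sorted[3] = jkjjkjkkjllkkj$  (last char: '$')
  sorted[4] = jkjkkjllkkj$jkj  (last char: 'j')
  sorted[5] = jkkjllkkj$jkjjk  (last char: 'k')
  sorted[6] = jllkkj$jkjjkjkk  (last char: 'k')
  sorted[7] = kj$jkjjkjkkjllk  (last char: 'k')
  sorted[8] = kjjkjkkjllkkj$j  (last char: 'j')
  sorted[9] = kjkkjllkkj$jkjj  (last char: 'j')
  sorted[10] = kjllkkj$jkjjkjk  (last char: 'k')
  sorted[11] = kkj$jkjjkjkkjll  (last char: 'l')
  sorted[12] = kkjllkkj$jkjjkj  (last char: 'j')
  sorted[13] = lkkj$jkjjkjkkjl  (last char: 'l')
  sorted[14] = llkkj$jkjjkjkkj  (last char: 'j')
Last column: jkk$jkkkjjkljlj
Original string S is at sorted index 3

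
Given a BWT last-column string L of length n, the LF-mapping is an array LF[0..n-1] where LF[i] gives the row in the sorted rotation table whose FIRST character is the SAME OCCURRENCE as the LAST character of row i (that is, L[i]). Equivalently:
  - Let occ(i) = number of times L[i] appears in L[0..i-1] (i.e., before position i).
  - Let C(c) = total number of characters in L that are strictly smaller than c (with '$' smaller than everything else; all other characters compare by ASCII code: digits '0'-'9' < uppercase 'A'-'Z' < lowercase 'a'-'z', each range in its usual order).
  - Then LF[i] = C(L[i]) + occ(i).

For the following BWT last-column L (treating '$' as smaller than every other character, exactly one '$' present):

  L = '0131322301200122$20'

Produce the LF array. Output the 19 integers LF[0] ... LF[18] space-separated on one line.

Answer: 1 6 16 7 17 10 11 18 2 8 12 3 4 9 13 14 0 15 5

Derivation:
Char counts: '$':1, '0':5, '1':4, '2':6, '3':3
C (first-col start): C('$')=0, C('0')=1, C('1')=6, C('2')=10, C('3')=16
L[0]='0': occ=0, LF[0]=C('0')+0=1+0=1
L[1]='1': occ=0, LF[1]=C('1')+0=6+0=6
L[2]='3': occ=0, LF[2]=C('3')+0=16+0=16
L[3]='1': occ=1, LF[3]=C('1')+1=6+1=7
L[4]='3': occ=1, LF[4]=C('3')+1=16+1=17
L[5]='2': occ=0, LF[5]=C('2')+0=10+0=10
L[6]='2': occ=1, LF[6]=C('2')+1=10+1=11
L[7]='3': occ=2, LF[7]=C('3')+2=16+2=18
L[8]='0': occ=1, LF[8]=C('0')+1=1+1=2
L[9]='1': occ=2, LF[9]=C('1')+2=6+2=8
L[10]='2': occ=2, LF[10]=C('2')+2=10+2=12
L[11]='0': occ=2, LF[11]=C('0')+2=1+2=3
L[12]='0': occ=3, LF[12]=C('0')+3=1+3=4
L[13]='1': occ=3, LF[13]=C('1')+3=6+3=9
L[14]='2': occ=3, LF[14]=C('2')+3=10+3=13
L[15]='2': occ=4, LF[15]=C('2')+4=10+4=14
L[16]='$': occ=0, LF[16]=C('$')+0=0+0=0
L[17]='2': occ=5, LF[17]=C('2')+5=10+5=15
L[18]='0': occ=4, LF[18]=C('0')+4=1+4=5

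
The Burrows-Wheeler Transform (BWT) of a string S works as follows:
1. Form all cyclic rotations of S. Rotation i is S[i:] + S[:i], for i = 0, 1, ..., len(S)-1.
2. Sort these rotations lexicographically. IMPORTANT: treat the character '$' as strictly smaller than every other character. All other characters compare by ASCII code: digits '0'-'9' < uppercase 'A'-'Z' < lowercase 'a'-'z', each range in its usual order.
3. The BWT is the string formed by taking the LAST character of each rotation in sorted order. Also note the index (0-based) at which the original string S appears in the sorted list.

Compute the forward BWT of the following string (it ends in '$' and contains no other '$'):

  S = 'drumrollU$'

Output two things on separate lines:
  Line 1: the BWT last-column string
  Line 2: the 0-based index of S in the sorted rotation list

Answer: Ul$lourmdr
2

Derivation:
All 10 rotations (rotation i = S[i:]+S[:i]):
  rot[0] = drumrollU$
  rot[1] = rumrollU$d
  rot[2] = umrollU$dr
  rot[3] = mrollU$dru
  rot[4] = rollU$drum
  rot[5] = ollU$drumr
  rot[6] = llU$drumro
  rot[7] = lU$drumrol
  rot[8] = U$drumroll
  rot[9] = $drumrollU
Sorted (with $ < everything):
  sorted[0] = $drumrollU  (last char: 'U')
  sorted[1] = U$drumroll  (last char: 'l')
  sorted[2] = drumrollU$  (last char: '$')
  sorted[3] = lU$drumrol  (last char: 'l')
  sorted[4] = llU$drumro  (last char: 'o')
  sorted[5] = mrollU$dru  (last char: 'u')
  sorted[6] = ollU$drumr  (last char: 'r')
  sorted[7] = rollU$drum  (last char: 'm')
  sorted[8] = rumrollU$d  (last char: 'd')
  sorted[9] = umrollU$dr  (last char: 'r')
Last column: Ul$lourmdr
Original string S is at sorted index 2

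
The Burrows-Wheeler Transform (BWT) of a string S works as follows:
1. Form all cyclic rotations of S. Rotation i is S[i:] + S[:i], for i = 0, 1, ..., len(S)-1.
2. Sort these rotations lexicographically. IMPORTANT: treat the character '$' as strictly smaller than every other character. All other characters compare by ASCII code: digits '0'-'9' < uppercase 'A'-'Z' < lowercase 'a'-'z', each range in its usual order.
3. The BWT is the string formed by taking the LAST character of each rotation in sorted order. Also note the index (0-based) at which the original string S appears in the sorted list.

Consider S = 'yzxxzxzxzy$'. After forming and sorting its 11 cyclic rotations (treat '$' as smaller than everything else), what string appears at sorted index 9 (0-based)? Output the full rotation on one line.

Answer: zxzy$yzxxzx

Derivation:
All 11 rotations (rotation i = S[i:]+S[:i]):
  rot[0] = yzxxzxzxzy$
  rot[1] = zxxzxzxzy$y
  rot[2] = xxzxzxzy$yz
  rot[3] = xzxzxzy$yzx
  rot[4] = zxzxzy$yzxx
  rot[5] = xzxzy$yzxxz
  rot[6] = zxzy$yzxxzx
  rot[7] = xzy$yzxxzxz
  rot[8] = zy$yzxxzxzx
  rot[9] = y$yzxxzxzxz
  rot[10] = $yzxxzxzxzy
Sorted (with $ < everything):
  sorted[0] = $yzxxzxzxzy
  sorted[1] = xxzxzxzy$yz
  sorted[2] = xzxzxzy$yzx
  sorted[3] = xzxzy$yzxxz
  sorted[4] = xzy$yzxxzxz
  sorted[5] = y$yzxxzxzxz
  sorted[6] = yzxxzxzxzy$
  sorted[7] = zxxzxzxzy$y
  sorted[8] = zxzxzy$yzxx
  sorted[9] = zxzy$yzxxzx
  sorted[10] = zy$yzxxzxzx
sorted[9] = zxzy$yzxxzx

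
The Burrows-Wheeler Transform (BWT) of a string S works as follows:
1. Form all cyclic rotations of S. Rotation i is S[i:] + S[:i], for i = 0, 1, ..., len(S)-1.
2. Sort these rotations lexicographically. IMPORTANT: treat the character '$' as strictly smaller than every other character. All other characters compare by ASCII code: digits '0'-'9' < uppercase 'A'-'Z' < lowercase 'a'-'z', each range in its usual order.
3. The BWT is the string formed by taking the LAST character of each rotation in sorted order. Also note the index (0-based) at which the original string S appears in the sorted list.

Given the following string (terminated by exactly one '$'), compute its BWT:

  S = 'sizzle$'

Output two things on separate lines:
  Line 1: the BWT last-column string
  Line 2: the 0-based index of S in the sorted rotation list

All 7 rotations (rotation i = S[i:]+S[:i]):
  rot[0] = sizzle$
  rot[1] = izzle$s
  rot[2] = zzle$si
  rot[3] = zle$siz
  rot[4] = le$sizz
  rot[5] = e$sizzl
  rot[6] = $sizzle
Sorted (with $ < everything):
  sorted[0] = $sizzle  (last char: 'e')
  sorted[1] = e$sizzl  (last char: 'l')
  sorted[2] = izzle$s  (last char: 's')
  sorted[3] = le$sizz  (last char: 'z')
  sorted[4] = sizzle$  (last char: '$')
  sorted[5] = zle$siz  (last char: 'z')
  sorted[6] = zzle$si  (last char: 'i')
Last column: elsz$zi
Original string S is at sorted index 4

Answer: elsz$zi
4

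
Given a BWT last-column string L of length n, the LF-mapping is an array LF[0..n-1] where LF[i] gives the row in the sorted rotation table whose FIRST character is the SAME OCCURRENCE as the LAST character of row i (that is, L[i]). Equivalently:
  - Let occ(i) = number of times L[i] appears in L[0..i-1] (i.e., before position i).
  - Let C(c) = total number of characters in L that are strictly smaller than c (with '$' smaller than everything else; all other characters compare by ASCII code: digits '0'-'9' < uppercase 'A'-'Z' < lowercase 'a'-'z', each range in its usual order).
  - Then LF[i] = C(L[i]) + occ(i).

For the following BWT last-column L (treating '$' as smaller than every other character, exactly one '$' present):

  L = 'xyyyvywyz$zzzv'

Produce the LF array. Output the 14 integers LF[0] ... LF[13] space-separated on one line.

Char counts: '$':1, 'v':2, 'w':1, 'x':1, 'y':5, 'z':4
C (first-col start): C('$')=0, C('v')=1, C('w')=3, C('x')=4, C('y')=5, C('z')=10
L[0]='x': occ=0, LF[0]=C('x')+0=4+0=4
L[1]='y': occ=0, LF[1]=C('y')+0=5+0=5
L[2]='y': occ=1, LF[2]=C('y')+1=5+1=6
L[3]='y': occ=2, LF[3]=C('y')+2=5+2=7
L[4]='v': occ=0, LF[4]=C('v')+0=1+0=1
L[5]='y': occ=3, LF[5]=C('y')+3=5+3=8
L[6]='w': occ=0, LF[6]=C('w')+0=3+0=3
L[7]='y': occ=4, LF[7]=C('y')+4=5+4=9
L[8]='z': occ=0, LF[8]=C('z')+0=10+0=10
L[9]='$': occ=0, LF[9]=C('$')+0=0+0=0
L[10]='z': occ=1, LF[10]=C('z')+1=10+1=11
L[11]='z': occ=2, LF[11]=C('z')+2=10+2=12
L[12]='z': occ=3, LF[12]=C('z')+3=10+3=13
L[13]='v': occ=1, LF[13]=C('v')+1=1+1=2

Answer: 4 5 6 7 1 8 3 9 10 0 11 12 13 2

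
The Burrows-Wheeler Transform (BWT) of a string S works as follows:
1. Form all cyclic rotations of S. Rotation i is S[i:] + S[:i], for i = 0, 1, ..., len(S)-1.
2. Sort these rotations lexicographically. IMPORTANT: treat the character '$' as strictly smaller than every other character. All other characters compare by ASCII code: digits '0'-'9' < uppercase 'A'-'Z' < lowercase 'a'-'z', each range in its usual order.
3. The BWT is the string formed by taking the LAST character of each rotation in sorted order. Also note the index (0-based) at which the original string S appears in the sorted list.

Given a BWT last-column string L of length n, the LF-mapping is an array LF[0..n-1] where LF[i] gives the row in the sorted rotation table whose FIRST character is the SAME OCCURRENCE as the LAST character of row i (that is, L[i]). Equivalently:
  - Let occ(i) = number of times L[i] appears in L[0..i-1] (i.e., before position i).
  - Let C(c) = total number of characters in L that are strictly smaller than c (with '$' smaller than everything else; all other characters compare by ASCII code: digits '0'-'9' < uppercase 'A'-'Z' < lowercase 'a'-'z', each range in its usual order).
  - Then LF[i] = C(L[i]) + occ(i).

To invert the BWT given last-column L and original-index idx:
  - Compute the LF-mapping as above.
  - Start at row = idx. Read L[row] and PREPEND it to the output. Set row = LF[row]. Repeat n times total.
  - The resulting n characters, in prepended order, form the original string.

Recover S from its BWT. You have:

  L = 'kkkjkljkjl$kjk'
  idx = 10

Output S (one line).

LF mapping: 5 6 7 1 8 12 2 9 3 13 0 10 4 11
Walk LF starting at row 10, prepending L[row]:
  step 1: row=10, L[10]='$', prepend. Next row=LF[10]=0
  step 2: row=0, L[0]='k', prepend. Next row=LF[0]=5
  step 3: row=5, L[5]='l', prepend. Next row=LF[5]=12
  step 4: row=12, L[12]='j', prepend. Next row=LF[12]=4
  step 5: row=4, L[4]='k', prepend. Next row=LF[4]=8
  step 6: row=8, L[8]='j', prepend. Next row=LF[8]=3
  step 7: row=3, L[3]='j', prepend. Next row=LF[3]=1
  step 8: row=1, L[1]='k', prepend. Next row=LF[1]=6
  step 9: row=6, L[6]='j', prepend. Next row=LF[6]=2
  step 10: row=2, L[2]='k', prepend. Next row=LF[2]=7
  step 11: row=7, L[7]='k', prepend. Next row=LF[7]=9
  step 12: row=9, L[9]='l', prepend. Next row=LF[9]=13
  step 13: row=13, L[13]='k', prepend. Next row=LF[13]=11
  step 14: row=11, L[11]='k', prepend. Next row=LF[11]=10
Reversed output: kklkkjkjjkjlk$

Answer: kklkkjkjjkjlk$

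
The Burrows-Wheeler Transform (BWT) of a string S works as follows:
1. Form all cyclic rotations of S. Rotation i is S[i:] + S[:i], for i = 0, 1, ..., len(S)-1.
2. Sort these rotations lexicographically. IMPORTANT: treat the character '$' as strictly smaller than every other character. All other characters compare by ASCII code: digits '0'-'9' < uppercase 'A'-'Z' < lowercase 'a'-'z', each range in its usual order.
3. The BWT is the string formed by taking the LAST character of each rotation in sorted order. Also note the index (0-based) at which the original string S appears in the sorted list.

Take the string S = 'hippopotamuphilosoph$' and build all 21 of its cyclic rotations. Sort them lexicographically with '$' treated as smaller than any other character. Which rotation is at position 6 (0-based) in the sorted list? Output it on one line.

Answer: ippopotamuphilosoph$h

Derivation:
All 21 rotations (rotation i = S[i:]+S[:i]):
  rot[0] = hippopotamuphilosoph$
  rot[1] = ippopotamuphilosoph$h
  rot[2] = ppopotamuphilosoph$hi
  rot[3] = popotamuphilosoph$hip
  rot[4] = opotamuphilosoph$hipp
  rot[5] = potamuphilosoph$hippo
  rot[6] = otamuphilosoph$hippop
  rot[7] = tamuphilosoph$hippopo
  rot[8] = amuphilosoph$hippopot
  rot[9] = muphilosoph$hippopota
  rot[10] = uphilosoph$hippopotam
  rot[11] = philosoph$hippopotamu
  rot[12] = hilosoph$hippopotamup
  rot[13] = ilosoph$hippopotamuph
  rot[14] = losoph$hippopotamuphi
  rot[15] = osoph$hippopotamuphil
  rot[16] = soph$hippopotamuphilo
  rot[17] = oph$hippopotamuphilos
  rot[18] = ph$hippopotamuphiloso
  rot[19] = h$hippopotamuphilosop
  rot[20] = $hippopotamuphilosoph
Sorted (with $ < everything):
  sorted[0] = $hippopotamuphilosoph
  sorted[1] = amuphilosoph$hippopot
  sorted[2] = h$hippopotamuphilosop
  sorted[3] = hilosoph$hippopotamup
  sorted[4] = hippopotamuphilosoph$
  sorted[5] = ilosoph$hippopotamuph
  sorted[6] = ippopotamuphilosoph$h
  sorted[7] = losoph$hippopotamuphi
  sorted[8] = muphilosoph$hippopota
  sorted[9] = oph$hippopotamuphilos
  sorted[10] = opotamuphilosoph$hipp
  sorted[11] = osoph$hippopotamuphil
  sorted[12] = otamuphilosoph$hippop
  sorted[13] = ph$hippopotamuphiloso
  sorted[14] = philosoph$hippopotamu
  sorted[15] = popotamuphilosoph$hip
  sorted[16] = potamuphilosoph$hippo
  sorted[17] = ppopotamuphilosoph$hi
  sorted[18] = soph$hippopotamuphilo
  sorted[19] = tamuphilosoph$hippopo
  sorted[20] = uphilosoph$hippopotam
sorted[6] = ippopotamuphilosoph$h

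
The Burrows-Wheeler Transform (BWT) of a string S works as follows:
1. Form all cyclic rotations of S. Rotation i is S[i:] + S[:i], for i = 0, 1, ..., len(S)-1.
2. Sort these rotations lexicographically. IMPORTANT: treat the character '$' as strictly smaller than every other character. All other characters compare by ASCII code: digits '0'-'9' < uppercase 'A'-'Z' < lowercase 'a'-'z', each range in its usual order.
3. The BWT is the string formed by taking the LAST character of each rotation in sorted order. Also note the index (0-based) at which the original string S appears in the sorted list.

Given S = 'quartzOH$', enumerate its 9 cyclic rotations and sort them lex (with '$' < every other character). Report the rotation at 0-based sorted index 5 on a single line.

All 9 rotations (rotation i = S[i:]+S[:i]):
  rot[0] = quartzOH$
  rot[1] = uartzOH$q
  rot[2] = artzOH$qu
  rot[3] = rtzOH$qua
  rot[4] = tzOH$quar
  rot[5] = zOH$quart
  rot[6] = OH$quartz
  rot[7] = H$quartzO
  rot[8] = $quartzOH
Sorted (with $ < everything):
  sorted[0] = $quartzOH
  sorted[1] = H$quartzO
  sorted[2] = OH$quartz
  sorted[3] = artzOH$qu
  sorted[4] = quartzOH$
  sorted[5] = rtzOH$qua
  sorted[6] = tzOH$quar
  sorted[7] = uartzOH$q
  sorted[8] = zOH$quart
sorted[5] = rtzOH$qua

Answer: rtzOH$qua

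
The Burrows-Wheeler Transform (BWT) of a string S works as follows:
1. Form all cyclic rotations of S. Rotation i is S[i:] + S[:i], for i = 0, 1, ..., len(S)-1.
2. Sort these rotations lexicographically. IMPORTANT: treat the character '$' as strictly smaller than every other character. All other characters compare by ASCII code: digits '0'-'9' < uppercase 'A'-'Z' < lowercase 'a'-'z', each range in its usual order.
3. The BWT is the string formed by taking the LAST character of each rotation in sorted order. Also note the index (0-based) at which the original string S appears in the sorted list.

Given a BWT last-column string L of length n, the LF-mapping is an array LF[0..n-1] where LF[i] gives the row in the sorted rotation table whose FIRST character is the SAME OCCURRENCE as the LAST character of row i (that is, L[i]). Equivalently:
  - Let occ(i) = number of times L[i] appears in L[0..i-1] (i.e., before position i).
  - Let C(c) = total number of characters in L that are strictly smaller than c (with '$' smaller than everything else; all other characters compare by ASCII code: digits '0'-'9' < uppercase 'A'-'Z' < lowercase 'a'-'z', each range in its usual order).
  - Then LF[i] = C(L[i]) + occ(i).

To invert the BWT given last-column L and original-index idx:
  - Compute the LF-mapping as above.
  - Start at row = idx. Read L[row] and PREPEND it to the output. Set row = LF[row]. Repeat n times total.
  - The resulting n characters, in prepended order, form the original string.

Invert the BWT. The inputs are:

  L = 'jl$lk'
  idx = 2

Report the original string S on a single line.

LF mapping: 1 3 0 4 2
Walk LF starting at row 2, prepending L[row]:
  step 1: row=2, L[2]='$', prepend. Next row=LF[2]=0
  step 2: row=0, L[0]='j', prepend. Next row=LF[0]=1
  step 3: row=1, L[1]='l', prepend. Next row=LF[1]=3
  step 4: row=3, L[3]='l', prepend. Next row=LF[3]=4
  step 5: row=4, L[4]='k', prepend. Next row=LF[4]=2
Reversed output: kllj$

Answer: kllj$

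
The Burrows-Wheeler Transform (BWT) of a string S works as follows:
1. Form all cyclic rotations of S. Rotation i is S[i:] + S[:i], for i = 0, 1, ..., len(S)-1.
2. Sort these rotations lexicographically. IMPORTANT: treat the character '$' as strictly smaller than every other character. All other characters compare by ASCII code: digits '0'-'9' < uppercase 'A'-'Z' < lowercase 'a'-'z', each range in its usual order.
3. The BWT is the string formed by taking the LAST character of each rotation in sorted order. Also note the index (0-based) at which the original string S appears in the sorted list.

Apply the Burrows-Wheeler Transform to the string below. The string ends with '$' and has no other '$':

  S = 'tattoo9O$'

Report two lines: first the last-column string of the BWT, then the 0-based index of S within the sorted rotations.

All 9 rotations (rotation i = S[i:]+S[:i]):
  rot[0] = tattoo9O$
  rot[1] = attoo9O$t
  rot[2] = ttoo9O$ta
  rot[3] = too9O$tat
  rot[4] = oo9O$tatt
  rot[5] = o9O$tatto
  rot[6] = 9O$tattoo
  rot[7] = O$tattoo9
  rot[8] = $tattoo9O
Sorted (with $ < everything):
  sorted[0] = $tattoo9O  (last char: 'O')
  sorted[1] = 9O$tattoo  (last char: 'o')
  sorted[2] = O$tattoo9  (last char: '9')
  sorted[3] = attoo9O$t  (last char: 't')
  sorted[4] = o9O$tatto  (last char: 'o')
  sorted[5] = oo9O$tatt  (last char: 't')
  sorted[6] = tattoo9O$  (last char: '$')
  sorted[7] = too9O$tat  (last char: 't')
  sorted[8] = ttoo9O$ta  (last char: 'a')
Last column: Oo9tot$ta
Original string S is at sorted index 6

Answer: Oo9tot$ta
6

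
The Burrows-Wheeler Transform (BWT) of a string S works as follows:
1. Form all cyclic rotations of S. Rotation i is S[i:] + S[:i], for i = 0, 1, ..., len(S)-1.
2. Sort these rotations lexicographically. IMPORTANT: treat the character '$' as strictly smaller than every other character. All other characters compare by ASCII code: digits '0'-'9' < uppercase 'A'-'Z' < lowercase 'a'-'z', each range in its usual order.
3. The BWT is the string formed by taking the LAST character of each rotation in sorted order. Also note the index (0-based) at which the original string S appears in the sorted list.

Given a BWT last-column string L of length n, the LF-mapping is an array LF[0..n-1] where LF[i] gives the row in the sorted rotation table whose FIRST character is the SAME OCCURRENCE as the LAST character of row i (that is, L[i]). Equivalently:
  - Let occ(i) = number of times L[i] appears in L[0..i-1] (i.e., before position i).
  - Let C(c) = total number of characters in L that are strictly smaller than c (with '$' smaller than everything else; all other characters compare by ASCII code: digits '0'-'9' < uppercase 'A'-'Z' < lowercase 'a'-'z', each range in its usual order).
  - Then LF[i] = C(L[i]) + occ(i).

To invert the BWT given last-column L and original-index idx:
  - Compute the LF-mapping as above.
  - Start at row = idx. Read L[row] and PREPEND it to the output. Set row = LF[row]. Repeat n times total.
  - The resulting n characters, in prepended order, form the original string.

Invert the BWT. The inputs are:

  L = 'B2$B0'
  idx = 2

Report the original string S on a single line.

Answer: 20BB$

Derivation:
LF mapping: 3 2 0 4 1
Walk LF starting at row 2, prepending L[row]:
  step 1: row=2, L[2]='$', prepend. Next row=LF[2]=0
  step 2: row=0, L[0]='B', prepend. Next row=LF[0]=3
  step 3: row=3, L[3]='B', prepend. Next row=LF[3]=4
  step 4: row=4, L[4]='0', prepend. Next row=LF[4]=1
  step 5: row=1, L[1]='2', prepend. Next row=LF[1]=2
Reversed output: 20BB$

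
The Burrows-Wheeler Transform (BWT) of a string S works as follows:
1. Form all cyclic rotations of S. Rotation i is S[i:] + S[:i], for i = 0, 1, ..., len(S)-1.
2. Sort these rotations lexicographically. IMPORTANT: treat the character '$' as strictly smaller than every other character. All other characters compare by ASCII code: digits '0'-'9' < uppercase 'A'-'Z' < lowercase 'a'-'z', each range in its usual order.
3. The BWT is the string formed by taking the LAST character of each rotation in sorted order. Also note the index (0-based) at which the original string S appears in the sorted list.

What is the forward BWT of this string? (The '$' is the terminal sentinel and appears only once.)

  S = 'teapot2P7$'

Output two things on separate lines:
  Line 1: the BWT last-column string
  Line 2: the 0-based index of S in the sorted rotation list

Answer: 7tP2etpao$
9

Derivation:
All 10 rotations (rotation i = S[i:]+S[:i]):
  rot[0] = teapot2P7$
  rot[1] = eapot2P7$t
  rot[2] = apot2P7$te
  rot[3] = pot2P7$tea
  rot[4] = ot2P7$teap
  rot[5] = t2P7$teapo
  rot[6] = 2P7$teapot
  rot[7] = P7$teapot2
  rot[8] = 7$teapot2P
  rot[9] = $teapot2P7
Sorted (with $ < everything):
  sorted[0] = $teapot2P7  (last char: '7')
  sorted[1] = 2P7$teapot  (last char: 't')
  sorted[2] = 7$teapot2P  (last char: 'P')
  sorted[3] = P7$teapot2  (last char: '2')
  sorted[4] = apot2P7$te  (last char: 'e')
  sorted[5] = eapot2P7$t  (last char: 't')
  sorted[6] = ot2P7$teap  (last char: 'p')
  sorted[7] = pot2P7$tea  (last char: 'a')
  sorted[8] = t2P7$teapo  (last char: 'o')
  sorted[9] = teapot2P7$  (last char: '$')
Last column: 7tP2etpao$
Original string S is at sorted index 9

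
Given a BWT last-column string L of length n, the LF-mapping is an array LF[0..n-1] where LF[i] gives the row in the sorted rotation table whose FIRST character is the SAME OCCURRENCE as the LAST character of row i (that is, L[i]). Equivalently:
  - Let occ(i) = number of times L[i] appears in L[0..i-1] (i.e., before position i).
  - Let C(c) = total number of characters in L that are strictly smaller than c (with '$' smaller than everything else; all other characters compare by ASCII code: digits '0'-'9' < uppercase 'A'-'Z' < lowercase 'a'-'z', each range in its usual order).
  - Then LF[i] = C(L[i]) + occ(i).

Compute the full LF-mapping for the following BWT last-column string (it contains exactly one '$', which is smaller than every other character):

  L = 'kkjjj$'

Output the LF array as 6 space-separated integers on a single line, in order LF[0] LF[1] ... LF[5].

Char counts: '$':1, 'j':3, 'k':2
C (first-col start): C('$')=0, C('j')=1, C('k')=4
L[0]='k': occ=0, LF[0]=C('k')+0=4+0=4
L[1]='k': occ=1, LF[1]=C('k')+1=4+1=5
L[2]='j': occ=0, LF[2]=C('j')+0=1+0=1
L[3]='j': occ=1, LF[3]=C('j')+1=1+1=2
L[4]='j': occ=2, LF[4]=C('j')+2=1+2=3
L[5]='$': occ=0, LF[5]=C('$')+0=0+0=0

Answer: 4 5 1 2 3 0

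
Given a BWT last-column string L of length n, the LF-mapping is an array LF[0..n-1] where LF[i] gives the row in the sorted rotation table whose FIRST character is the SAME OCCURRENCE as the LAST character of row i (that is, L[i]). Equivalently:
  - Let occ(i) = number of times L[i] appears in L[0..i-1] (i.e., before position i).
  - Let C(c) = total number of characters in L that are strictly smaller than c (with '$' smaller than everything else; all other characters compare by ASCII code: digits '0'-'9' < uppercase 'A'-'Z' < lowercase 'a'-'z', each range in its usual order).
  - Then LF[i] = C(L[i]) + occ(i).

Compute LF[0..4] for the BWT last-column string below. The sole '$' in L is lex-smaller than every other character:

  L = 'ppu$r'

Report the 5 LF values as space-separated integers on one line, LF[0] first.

Char counts: '$':1, 'p':2, 'r':1, 'u':1
C (first-col start): C('$')=0, C('p')=1, C('r')=3, C('u')=4
L[0]='p': occ=0, LF[0]=C('p')+0=1+0=1
L[1]='p': occ=1, LF[1]=C('p')+1=1+1=2
L[2]='u': occ=0, LF[2]=C('u')+0=4+0=4
L[3]='$': occ=0, LF[3]=C('$')+0=0+0=0
L[4]='r': occ=0, LF[4]=C('r')+0=3+0=3

Answer: 1 2 4 0 3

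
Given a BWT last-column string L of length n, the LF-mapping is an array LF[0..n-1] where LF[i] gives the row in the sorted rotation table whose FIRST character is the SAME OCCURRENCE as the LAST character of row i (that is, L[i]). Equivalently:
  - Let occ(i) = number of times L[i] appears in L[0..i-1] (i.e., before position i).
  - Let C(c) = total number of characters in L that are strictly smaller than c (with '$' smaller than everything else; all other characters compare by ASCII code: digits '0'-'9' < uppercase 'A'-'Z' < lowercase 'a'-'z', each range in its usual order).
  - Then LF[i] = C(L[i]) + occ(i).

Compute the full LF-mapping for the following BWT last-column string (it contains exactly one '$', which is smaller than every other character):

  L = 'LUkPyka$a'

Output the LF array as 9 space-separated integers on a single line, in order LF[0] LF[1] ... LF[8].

Char counts: '$':1, 'L':1, 'P':1, 'U':1, 'a':2, 'k':2, 'y':1
C (first-col start): C('$')=0, C('L')=1, C('P')=2, C('U')=3, C('a')=4, C('k')=6, C('y')=8
L[0]='L': occ=0, LF[0]=C('L')+0=1+0=1
L[1]='U': occ=0, LF[1]=C('U')+0=3+0=3
L[2]='k': occ=0, LF[2]=C('k')+0=6+0=6
L[3]='P': occ=0, LF[3]=C('P')+0=2+0=2
L[4]='y': occ=0, LF[4]=C('y')+0=8+0=8
L[5]='k': occ=1, LF[5]=C('k')+1=6+1=7
L[6]='a': occ=0, LF[6]=C('a')+0=4+0=4
L[7]='$': occ=0, LF[7]=C('$')+0=0+0=0
L[8]='a': occ=1, LF[8]=C('a')+1=4+1=5

Answer: 1 3 6 2 8 7 4 0 5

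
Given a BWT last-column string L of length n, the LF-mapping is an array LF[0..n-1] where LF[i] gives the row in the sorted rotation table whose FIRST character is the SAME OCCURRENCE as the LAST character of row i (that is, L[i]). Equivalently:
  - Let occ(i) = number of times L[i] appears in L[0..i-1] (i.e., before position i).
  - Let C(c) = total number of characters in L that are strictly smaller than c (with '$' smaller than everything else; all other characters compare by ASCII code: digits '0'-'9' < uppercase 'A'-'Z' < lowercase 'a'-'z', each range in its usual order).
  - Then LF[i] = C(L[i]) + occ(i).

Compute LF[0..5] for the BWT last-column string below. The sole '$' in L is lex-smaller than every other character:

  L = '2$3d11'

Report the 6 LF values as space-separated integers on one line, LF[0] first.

Char counts: '$':1, '1':2, '2':1, '3':1, 'd':1
C (first-col start): C('$')=0, C('1')=1, C('2')=3, C('3')=4, C('d')=5
L[0]='2': occ=0, LF[0]=C('2')+0=3+0=3
L[1]='$': occ=0, LF[1]=C('$')+0=0+0=0
L[2]='3': occ=0, LF[2]=C('3')+0=4+0=4
L[3]='d': occ=0, LF[3]=C('d')+0=5+0=5
L[4]='1': occ=0, LF[4]=C('1')+0=1+0=1
L[5]='1': occ=1, LF[5]=C('1')+1=1+1=2

Answer: 3 0 4 5 1 2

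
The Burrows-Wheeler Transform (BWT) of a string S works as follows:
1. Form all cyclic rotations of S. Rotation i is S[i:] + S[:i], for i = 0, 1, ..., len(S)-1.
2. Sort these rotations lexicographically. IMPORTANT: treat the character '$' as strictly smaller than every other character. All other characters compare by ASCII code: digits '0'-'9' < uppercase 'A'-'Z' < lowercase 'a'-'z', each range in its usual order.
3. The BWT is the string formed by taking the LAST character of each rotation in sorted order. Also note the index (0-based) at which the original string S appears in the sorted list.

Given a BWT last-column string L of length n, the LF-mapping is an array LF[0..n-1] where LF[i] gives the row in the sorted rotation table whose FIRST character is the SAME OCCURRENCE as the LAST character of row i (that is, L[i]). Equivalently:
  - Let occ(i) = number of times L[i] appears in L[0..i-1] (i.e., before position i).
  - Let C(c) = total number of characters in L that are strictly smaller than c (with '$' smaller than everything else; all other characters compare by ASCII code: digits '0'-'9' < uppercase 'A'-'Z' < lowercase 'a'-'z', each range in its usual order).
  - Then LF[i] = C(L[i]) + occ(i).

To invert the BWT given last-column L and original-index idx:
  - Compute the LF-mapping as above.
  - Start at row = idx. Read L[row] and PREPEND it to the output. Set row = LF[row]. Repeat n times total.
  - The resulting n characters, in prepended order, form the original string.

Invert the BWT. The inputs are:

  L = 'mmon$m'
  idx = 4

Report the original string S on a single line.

Answer: nmomm$

Derivation:
LF mapping: 1 2 5 4 0 3
Walk LF starting at row 4, prepending L[row]:
  step 1: row=4, L[4]='$', prepend. Next row=LF[4]=0
  step 2: row=0, L[0]='m', prepend. Next row=LF[0]=1
  step 3: row=1, L[1]='m', prepend. Next row=LF[1]=2
  step 4: row=2, L[2]='o', prepend. Next row=LF[2]=5
  step 5: row=5, L[5]='m', prepend. Next row=LF[5]=3
  step 6: row=3, L[3]='n', prepend. Next row=LF[3]=4
Reversed output: nmomm$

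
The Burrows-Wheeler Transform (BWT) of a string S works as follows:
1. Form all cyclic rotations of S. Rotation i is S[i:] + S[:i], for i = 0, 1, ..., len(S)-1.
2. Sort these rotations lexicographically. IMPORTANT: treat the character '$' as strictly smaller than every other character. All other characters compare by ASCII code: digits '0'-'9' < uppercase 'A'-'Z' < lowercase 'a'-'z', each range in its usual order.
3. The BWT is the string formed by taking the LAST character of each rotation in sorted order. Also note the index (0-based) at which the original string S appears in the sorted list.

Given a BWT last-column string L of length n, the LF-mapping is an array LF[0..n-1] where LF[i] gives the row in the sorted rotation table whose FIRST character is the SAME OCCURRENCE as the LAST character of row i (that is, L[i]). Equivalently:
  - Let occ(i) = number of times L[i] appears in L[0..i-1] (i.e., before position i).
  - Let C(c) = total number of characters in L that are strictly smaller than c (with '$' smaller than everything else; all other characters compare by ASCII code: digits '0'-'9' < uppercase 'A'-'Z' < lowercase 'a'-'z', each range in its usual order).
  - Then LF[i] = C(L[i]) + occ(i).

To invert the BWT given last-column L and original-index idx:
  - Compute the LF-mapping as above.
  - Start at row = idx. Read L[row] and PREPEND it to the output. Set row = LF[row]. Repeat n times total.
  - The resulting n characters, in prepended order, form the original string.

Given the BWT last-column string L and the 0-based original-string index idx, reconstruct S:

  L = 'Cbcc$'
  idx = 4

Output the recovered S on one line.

Answer: ccbC$

Derivation:
LF mapping: 1 2 3 4 0
Walk LF starting at row 4, prepending L[row]:
  step 1: row=4, L[4]='$', prepend. Next row=LF[4]=0
  step 2: row=0, L[0]='C', prepend. Next row=LF[0]=1
  step 3: row=1, L[1]='b', prepend. Next row=LF[1]=2
  step 4: row=2, L[2]='c', prepend. Next row=LF[2]=3
  step 5: row=3, L[3]='c', prepend. Next row=LF[3]=4
Reversed output: ccbC$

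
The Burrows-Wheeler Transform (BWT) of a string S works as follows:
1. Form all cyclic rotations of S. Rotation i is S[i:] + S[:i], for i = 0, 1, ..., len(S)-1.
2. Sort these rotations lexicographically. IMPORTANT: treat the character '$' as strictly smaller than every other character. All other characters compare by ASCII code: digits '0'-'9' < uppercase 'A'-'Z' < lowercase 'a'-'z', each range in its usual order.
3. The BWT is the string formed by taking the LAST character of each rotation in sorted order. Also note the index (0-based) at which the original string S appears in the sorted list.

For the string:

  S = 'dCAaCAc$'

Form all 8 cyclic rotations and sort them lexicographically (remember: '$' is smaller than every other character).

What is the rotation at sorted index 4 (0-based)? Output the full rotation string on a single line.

Answer: CAc$dCAa

Derivation:
All 8 rotations (rotation i = S[i:]+S[:i]):
  rot[0] = dCAaCAc$
  rot[1] = CAaCAc$d
  rot[2] = AaCAc$dC
  rot[3] = aCAc$dCA
  rot[4] = CAc$dCAa
  rot[5] = Ac$dCAaC
  rot[6] = c$dCAaCA
  rot[7] = $dCAaCAc
Sorted (with $ < everything):
  sorted[0] = $dCAaCAc
  sorted[1] = AaCAc$dC
  sorted[2] = Ac$dCAaC
  sorted[3] = CAaCAc$d
  sorted[4] = CAc$dCAa
  sorted[5] = aCAc$dCA
  sorted[6] = c$dCAaCA
  sorted[7] = dCAaCAc$
sorted[4] = CAc$dCAa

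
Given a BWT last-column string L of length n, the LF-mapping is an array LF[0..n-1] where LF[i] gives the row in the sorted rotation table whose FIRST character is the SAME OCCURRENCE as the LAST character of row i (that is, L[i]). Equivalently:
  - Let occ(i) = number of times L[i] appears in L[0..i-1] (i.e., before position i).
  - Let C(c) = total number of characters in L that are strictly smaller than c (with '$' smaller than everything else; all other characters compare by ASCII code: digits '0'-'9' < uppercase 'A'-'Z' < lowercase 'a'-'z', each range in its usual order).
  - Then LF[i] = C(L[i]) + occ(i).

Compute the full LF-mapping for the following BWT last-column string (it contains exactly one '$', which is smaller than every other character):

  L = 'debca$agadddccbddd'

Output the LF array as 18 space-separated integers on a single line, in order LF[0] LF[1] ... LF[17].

Char counts: '$':1, 'a':3, 'b':2, 'c':3, 'd':7, 'e':1, 'g':1
C (first-col start): C('$')=0, C('a')=1, C('b')=4, C('c')=6, C('d')=9, C('e')=16, C('g')=17
L[0]='d': occ=0, LF[0]=C('d')+0=9+0=9
L[1]='e': occ=0, LF[1]=C('e')+0=16+0=16
L[2]='b': occ=0, LF[2]=C('b')+0=4+0=4
L[3]='c': occ=0, LF[3]=C('c')+0=6+0=6
L[4]='a': occ=0, LF[4]=C('a')+0=1+0=1
L[5]='$': occ=0, LF[5]=C('$')+0=0+0=0
L[6]='a': occ=1, LF[6]=C('a')+1=1+1=2
L[7]='g': occ=0, LF[7]=C('g')+0=17+0=17
L[8]='a': occ=2, LF[8]=C('a')+2=1+2=3
L[9]='d': occ=1, LF[9]=C('d')+1=9+1=10
L[10]='d': occ=2, LF[10]=C('d')+2=9+2=11
L[11]='d': occ=3, LF[11]=C('d')+3=9+3=12
L[12]='c': occ=1, LF[12]=C('c')+1=6+1=7
L[13]='c': occ=2, LF[13]=C('c')+2=6+2=8
L[14]='b': occ=1, LF[14]=C('b')+1=4+1=5
L[15]='d': occ=4, LF[15]=C('d')+4=9+4=13
L[16]='d': occ=5, LF[16]=C('d')+5=9+5=14
L[17]='d': occ=6, LF[17]=C('d')+6=9+6=15

Answer: 9 16 4 6 1 0 2 17 3 10 11 12 7 8 5 13 14 15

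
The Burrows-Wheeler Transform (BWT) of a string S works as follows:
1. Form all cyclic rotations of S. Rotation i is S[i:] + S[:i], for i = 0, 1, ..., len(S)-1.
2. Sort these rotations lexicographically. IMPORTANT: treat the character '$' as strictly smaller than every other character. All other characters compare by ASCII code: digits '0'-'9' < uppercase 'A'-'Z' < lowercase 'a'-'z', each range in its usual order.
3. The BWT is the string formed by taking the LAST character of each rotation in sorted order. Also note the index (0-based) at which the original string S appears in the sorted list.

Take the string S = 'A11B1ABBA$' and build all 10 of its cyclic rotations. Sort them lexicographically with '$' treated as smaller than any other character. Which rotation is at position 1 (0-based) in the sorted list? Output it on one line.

All 10 rotations (rotation i = S[i:]+S[:i]):
  rot[0] = A11B1ABBA$
  rot[1] = 11B1ABBA$A
  rot[2] = 1B1ABBA$A1
  rot[3] = B1ABBA$A11
  rot[4] = 1ABBA$A11B
  rot[5] = ABBA$A11B1
  rot[6] = BBA$A11B1A
  rot[7] = BA$A11B1AB
  rot[8] = A$A11B1ABB
  rot[9] = $A11B1ABBA
Sorted (with $ < everything):
  sorted[0] = $A11B1ABBA
  sorted[1] = 11B1ABBA$A
  sorted[2] = 1ABBA$A11B
  sorted[3] = 1B1ABBA$A1
  sorted[4] = A$A11B1ABB
  sorted[5] = A11B1ABBA$
  sorted[6] = ABBA$A11B1
  sorted[7] = B1ABBA$A11
  sorted[8] = BA$A11B1AB
  sorted[9] = BBA$A11B1A
sorted[1] = 11B1ABBA$A

Answer: 11B1ABBA$A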